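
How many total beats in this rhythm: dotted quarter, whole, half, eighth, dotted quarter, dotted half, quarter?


Solution.
Beat values:
  dotted quarter = 1.5 beats
  whole = 4 beats
  half = 2 beats
  eighth = 0.5 beats
  dotted quarter = 1.5 beats
  dotted half = 3 beats
  quarter = 1 beat
Sum = 1.5 + 4 + 2 + 0.5 + 1.5 + 3 + 1
= 13.5 beats


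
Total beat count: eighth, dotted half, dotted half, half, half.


Step by step:
Beat values:
  eighth = 0.5 beats
  dotted half = 3 beats
  dotted half = 3 beats
  half = 2 beats
  half = 2 beats
Sum = 0.5 + 3 + 3 + 2 + 2
= 10.5 beats


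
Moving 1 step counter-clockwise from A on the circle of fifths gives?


Reasoning:
Each counter-clockwise step moves down a perfect 5th (= up a perfect 4th)
From A: A → D
= D


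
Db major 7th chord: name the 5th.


Step by step:
Major 7th chord = root + major 3rd + perfect 5th + major 7th
Seventh chords stack in thirds, so the letter names are D-F-A-C
Root: Db
Major 3rd above Db: F
Perfect 5th above Db: Ab
Major 7th above Db: C
The 5th = Ab


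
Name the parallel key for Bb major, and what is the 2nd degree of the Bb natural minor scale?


Solution.
Parallel keys share the same tonic but differ in mode
Bb major → parallel is Bb minor
Bb natural minor scale: Bb C Db Eb F Gb Ab
= Bb minor; 2nd degree = C


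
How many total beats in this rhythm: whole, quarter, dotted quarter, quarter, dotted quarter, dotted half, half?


Step by step:
Beat values:
  whole = 4 beats
  quarter = 1 beat
  dotted quarter = 1.5 beats
  quarter = 1 beat
  dotted quarter = 1.5 beats
  dotted half = 3 beats
  half = 2 beats
Sum = 4 + 1 + 1.5 + 1 + 1.5 + 3 + 2
= 14 beats


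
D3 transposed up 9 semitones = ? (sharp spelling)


D3: chromatic position 2 in octave 3 → absolute = 3×12 + 2 = 38
Transpose up 9: 38 + 9 = 47
47 = 3×12 + 11 → B in octave 3
Result = B3


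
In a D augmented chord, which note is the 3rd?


Working:
Augmented triad = root + major 3rd (4 semitones) + augmented 5th (8 semitones)
A triad on D stacks thirds, so the chord tones use letter names D-F-A
Root: D
Major 3rd above D: F#
Augmented 5th above D: A#
The 3rd = F#


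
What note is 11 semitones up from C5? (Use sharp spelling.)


C5: chromatic position 0 in octave 5 → absolute = 5×12 + 0 = 60
Transpose up 11: 60 + 11 = 71
71 = 5×12 + 11 → B in octave 5
Result = B5


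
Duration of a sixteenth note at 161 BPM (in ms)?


Solution.
One quarter-note beat = 60000 / BPM = 60000 / 161 ms
Sixteenth note = 1/4 × quarter note
Duration = 1/4 × 60000 / 161 = 15000 / 161
= 93.2 ms


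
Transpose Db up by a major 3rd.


Reasoning:
major 3rd: 3 letter names, 4 semitones
Letter: D + 2 → F
Pitch: Db + 4 semitones, spelled as an F → F
= F


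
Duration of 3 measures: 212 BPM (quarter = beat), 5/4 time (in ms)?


Step by step:
Quarter-note beat duration = 60000 / 212 ms
Beats per measure (5/4) = 5
One measure = 5 × 60000 / 212 = 300000 / 212 ms
3 measures = 3 × 300000 / 212 = 900000 / 212
= 4245.3 ms


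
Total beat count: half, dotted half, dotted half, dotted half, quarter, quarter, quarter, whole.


Beat values:
  half = 2 beats
  dotted half = 3 beats
  dotted half = 3 beats
  dotted half = 3 beats
  quarter = 1 beat
  quarter = 1 beat
  quarter = 1 beat
  whole = 4 beats
Sum = 2 + 3 + 3 + 3 + 1 + 1 + 1 + 4
= 18 beats


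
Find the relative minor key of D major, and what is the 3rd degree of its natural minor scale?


Working:
The relative minor shares the major's key signature and starts on its 6th degree
6th degree = a major 6th above the tonic; a major 6th above D is B
→ relative minor of D major is B minor
B natural minor scale: B C# D E F# G A
= B minor; 3rd degree = D


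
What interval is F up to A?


Letter names: F → A spans 3 letter names → a 3rd
Semitones: F → A = 4 half-steps
A 3rd of 4 semitones is a major 3rd
= major 3rd


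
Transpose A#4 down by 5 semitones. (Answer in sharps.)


Step by step:
A#4: chromatic position 10 in octave 4 → absolute = 4×12 + 10 = 58
Transpose down 5: 58 - 5 = 53
53 = 4×12 + 5 → F in octave 4
Result = F4


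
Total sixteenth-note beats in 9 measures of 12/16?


Reasoning:
Time signature 12/16: the bottom number 16 means the sixteenth note gets one count
The top number 12 means 12 sixteenth-note beats per measure
Total = 12 × 9 measures
= 108 sixteenth-note beats


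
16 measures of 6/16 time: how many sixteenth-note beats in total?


Working:
Time signature 6/16: the bottom number 16 means the sixteenth note gets one count
The top number 6 means 6 sixteenth-note beats per measure
Total = 6 × 16 measures
= 96 sixteenth-note beats


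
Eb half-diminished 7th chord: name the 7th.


Working:
Half-diminished 7th chord = root + minor 3rd + diminished 5th + minor 7th
Seventh chords stack in thirds, so the letter names are E-G-B-D
Root: Eb
Minor 3rd above Eb: Gb
Diminished 5th above Eb: Bbb
Minor 7th above Eb: Db
The 7th = Db


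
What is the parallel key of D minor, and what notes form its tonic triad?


Solution.
Parallel keys share the same tonic but differ in mode
D minor → parallel is D major
Tonic triad of D major = D F# A
= D major; triad = D F# A


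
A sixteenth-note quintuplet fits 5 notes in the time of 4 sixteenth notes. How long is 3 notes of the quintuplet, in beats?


Working:
Quintuplet: 5 notes occupy the space of 4 sixteenth notes
Space = 4 × 1/4 = 1 beat
Each quintuplet note = 1 / 5 = 1/5 beats
3 notes = 3 × 1/5 = 3/5
= 3/5 beats


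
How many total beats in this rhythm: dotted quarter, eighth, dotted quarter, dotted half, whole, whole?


Beat values:
  dotted quarter = 1.5 beats
  eighth = 0.5 beats
  dotted quarter = 1.5 beats
  dotted half = 3 beats
  whole = 4 beats
  whole = 4 beats
Sum = 1.5 + 0.5 + 1.5 + 3 + 4 + 4
= 14.5 beats


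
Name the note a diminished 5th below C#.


Step by step:
A 5th spans 5 letter names, so from C we land on F
A diminished 5th = 6 semitones below C#
Spell F at that pitch: F##
= F##


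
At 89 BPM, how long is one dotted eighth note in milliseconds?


Working:
One quarter-note beat = 60000 / BPM = 60000 / 89 ms
Dotted eighth note = 3/4 × quarter note
Duration = 3/4 × 60000 / 89 = 45000 / 89
= 505.6 ms


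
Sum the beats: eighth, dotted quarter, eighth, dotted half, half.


Working:
Beat values:
  eighth = 0.5 beats
  dotted quarter = 1.5 beats
  eighth = 0.5 beats
  dotted half = 3 beats
  half = 2 beats
Sum = 0.5 + 1.5 + 0.5 + 3 + 2
= 7.5 beats


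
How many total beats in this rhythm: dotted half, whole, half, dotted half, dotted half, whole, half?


Step by step:
Beat values:
  dotted half = 3 beats
  whole = 4 beats
  half = 2 beats
  dotted half = 3 beats
  dotted half = 3 beats
  whole = 4 beats
  half = 2 beats
Sum = 3 + 4 + 2 + 3 + 3 + 4 + 2
= 21 beats


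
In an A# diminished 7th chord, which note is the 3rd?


Let's work it out.
Diminished 7th chord = root + minor 3rd + diminished 5th + diminished 7th
Seventh chords stack in thirds, so the letter names are A-C-E-G
Root: A#
Minor 3rd above A#: C#
Diminished 5th above A#: E
Diminished 7th above A#: G
The 3rd = C#


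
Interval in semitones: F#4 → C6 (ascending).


Reasoning:
Absolute semitone position = octave×12 + chromatic position
F#4: 4×12 + 6 = 54
C6: 6×12 + 0 = 72
Difference = 72 - 54 = 18
= 18 semitones


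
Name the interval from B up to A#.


Step by step:
Letter names: B → A spans 7 letter names → a 7th
Semitones: B → A# = 11 half-steps
A 7th of 11 semitones is a major 7th
= major 7th


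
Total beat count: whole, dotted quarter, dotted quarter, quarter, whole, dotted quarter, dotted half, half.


Step by step:
Beat values:
  whole = 4 beats
  dotted quarter = 1.5 beats
  dotted quarter = 1.5 beats
  quarter = 1 beat
  whole = 4 beats
  dotted quarter = 1.5 beats
  dotted half = 3 beats
  half = 2 beats
Sum = 4 + 1.5 + 1.5 + 1 + 4 + 1.5 + 3 + 2
= 18.5 beats


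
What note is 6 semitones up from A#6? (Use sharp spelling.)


A#6: chromatic position 10 in octave 6 → absolute = 6×12 + 10 = 82
Transpose up 6: 82 + 6 = 88
88 = 7×12 + 4 → E in octave 7
Result = E7


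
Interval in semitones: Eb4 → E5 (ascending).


Absolute semitone position = octave×12 + chromatic position
Eb4: 4×12 + 3 = 51
E5: 5×12 + 4 = 64
Difference = 64 - 51 = 13
= 13 semitones


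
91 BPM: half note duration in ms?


Step by step:
One quarter-note beat = 60000 / BPM = 60000 / 91 ms
Half note = 2 × quarter note
Duration = 2 × 60000 / 91 = 120000 / 91
= 1318.7 ms


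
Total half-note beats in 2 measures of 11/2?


Step by step:
Time signature 11/2: the bottom number 2 means the half note gets one count
The top number 11 means 11 half-note beats per measure
Total = 11 × 2 measures
= 22 half-note beats


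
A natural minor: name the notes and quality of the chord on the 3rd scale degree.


Let's work it out.
A natural minor scale: A B C D E F G
Diatonic triad on degree 3 stacks scale notes 3, 5, 7: C E G
C→E = 4 semitones; C→G = 7 semitones → major triad
= C E G (major)


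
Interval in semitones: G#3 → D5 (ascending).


Working:
Absolute semitone position = octave×12 + chromatic position
G#3: 3×12 + 8 = 44
D5: 5×12 + 2 = 62
Difference = 62 - 44 = 18
= 18 semitones


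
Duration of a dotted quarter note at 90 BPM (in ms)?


Reasoning:
One quarter-note beat = 60000 / BPM = 60000 / 90 ms
Dotted quarter note = 3/2 × quarter note
Duration = 3/2 × 60000 / 90 = 90000 / 90
= 1000.0 ms


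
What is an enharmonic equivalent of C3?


Reasoning:
Enharmonic notes sound the same pitch but are spelled with different letter names
C and Dbb name the same pitch class
= Dbb3


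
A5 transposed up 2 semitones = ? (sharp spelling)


Solution.
A5: chromatic position 9 in octave 5 → absolute = 5×12 + 9 = 69
Transpose up 2: 69 + 2 = 71
71 = 5×12 + 11 → B in octave 5
Result = B5


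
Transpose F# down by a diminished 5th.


Working:
diminished 5th: 5 letter names, 6 semitones
Letter: F - 4 → B
Pitch: F# - 6 semitones, spelled as a B → B#
= B#


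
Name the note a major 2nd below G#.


Solution.
A 2nd spans 2 letter names, so from G we land on F
A major 2nd = 2 semitones below G#
Spell F at that pitch: F#
= F#


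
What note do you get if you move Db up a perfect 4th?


Step by step:
perfect 4th: 4 letter names, 5 semitones
Letter: D + 3 → G
Pitch: Db + 5 semitones, spelled as a G → Gb
= Gb


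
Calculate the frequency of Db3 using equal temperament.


Let's work it out.
f = 440 × 2^(n/12) where n = semitones from A4
Db3: -20 semitones from A4
f = 440 × 2^(-20/12)
f = 138.59 Hz


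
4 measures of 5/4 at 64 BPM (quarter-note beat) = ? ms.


Step by step:
Quarter-note beat duration = 60000 / 64 ms
Beats per measure (5/4) = 5
One measure = 5 × 60000 / 64 = 300000 / 64 ms
4 measures = 4 × 300000 / 64 = 1200000 / 64
= 18750.0 ms


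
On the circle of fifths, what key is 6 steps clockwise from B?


Solution.
Each clockwise step on the circle of fifths moves up a perfect 5th
From B: B → F#/Gb → Db → Ab → Eb → Bb → F
= F


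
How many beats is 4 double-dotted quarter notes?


Base quarter note = 1 beat
Dot 1 adds half the previous value: +1/2
Dot 2 adds half the previous value: +1/4
One double-dotted quarter = 1 + 1/2 + 1/4 = 7/4
4 of them = 4 × 7/4 = 7
= 7 beats


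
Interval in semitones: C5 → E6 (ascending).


Let's work it out.
Absolute semitone position = octave×12 + chromatic position
C5: 5×12 + 0 = 60
E6: 6×12 + 4 = 76
Difference = 76 - 60 = 16
= 16 semitones


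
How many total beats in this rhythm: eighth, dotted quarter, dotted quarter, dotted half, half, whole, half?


Let's work it out.
Beat values:
  eighth = 0.5 beats
  dotted quarter = 1.5 beats
  dotted quarter = 1.5 beats
  dotted half = 3 beats
  half = 2 beats
  whole = 4 beats
  half = 2 beats
Sum = 0.5 + 1.5 + 1.5 + 3 + 2 + 4 + 2
= 14.5 beats


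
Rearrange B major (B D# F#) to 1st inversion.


Root position: B D# F#
1st inversion: move root up an octave
Bass note: D#
Notes (bottom to top) = D# F# B


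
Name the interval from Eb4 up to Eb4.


Step by step:
Letter names: E → E spans 1 letter name → a unison
Semitones: Eb4 → Eb4 = 0 half-steps
A unison of 0 semitones is a perfect unison
= perfect unison


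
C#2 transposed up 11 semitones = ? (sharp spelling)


Step by step:
C#2: chromatic position 1 in octave 2 → absolute = 2×12 + 1 = 25
Transpose up 11: 25 + 11 = 36
36 = 3×12 + 0 → C in octave 3
Result = C3


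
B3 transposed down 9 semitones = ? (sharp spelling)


Solution.
B3: chromatic position 11 in octave 3 → absolute = 3×12 + 11 = 47
Transpose down 9: 47 - 9 = 38
38 = 3×12 + 2 → D in octave 3
Result = D3


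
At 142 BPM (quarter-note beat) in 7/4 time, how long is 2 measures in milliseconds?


Working:
Quarter-note beat duration = 60000 / 142 ms
Beats per measure (7/4) = 7
One measure = 7 × 60000 / 142 = 420000 / 142 ms
2 measures = 2 × 420000 / 142 = 840000 / 142
= 5915.5 ms


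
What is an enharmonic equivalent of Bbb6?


Step by step:
Enharmonic notes sound the same pitch but are spelled with different letter names
Bbb and A name the same pitch class
= A6


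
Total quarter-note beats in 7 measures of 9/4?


Working:
Time signature 9/4: the bottom number 4 means the quarter note gets one count
The top number 9 means 9 quarter-note beats per measure
Total = 9 × 7 measures
= 63 quarter-note beats


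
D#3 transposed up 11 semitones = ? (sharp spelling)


D#3: chromatic position 3 in octave 3 → absolute = 3×12 + 3 = 39
Transpose up 11: 39 + 11 = 50
50 = 4×12 + 2 → D in octave 4
Result = D4


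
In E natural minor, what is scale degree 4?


Natural minor scale pattern: W-H-W-W-H-W-W (2-1-2-2-1-2-2 semitones)
Starting from E:
  E + 2 semitones → F#
  F# + 1 semitone → G
  G + 2 semitones → A
  A + 2 semitones → B
  B + 1 semitone → C
  C + 2 semitones → D
  D + 2 semitones → E
Scale: E F# G A B C D
Degree 4 = A


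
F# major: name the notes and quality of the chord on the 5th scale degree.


Solution.
F# major scale: F# G# A# B C# D# E#
Diatonic triad on degree 5 stacks scale notes 5, 7, 2: C# E# G#
C#→E# = 4 semitones; C#→G# = 7 semitones → major triad
= C# E# G# (major)


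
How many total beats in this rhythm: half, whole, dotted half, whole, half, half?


Let's work it out.
Beat values:
  half = 2 beats
  whole = 4 beats
  dotted half = 3 beats
  whole = 4 beats
  half = 2 beats
  half = 2 beats
Sum = 2 + 4 + 3 + 4 + 2 + 2
= 17 beats


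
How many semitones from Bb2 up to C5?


Reasoning:
Absolute semitone position = octave×12 + chromatic position
Bb2: 2×12 + 10 = 34
C5: 5×12 + 0 = 60
Difference = 60 - 34 = 26
= 26 semitones


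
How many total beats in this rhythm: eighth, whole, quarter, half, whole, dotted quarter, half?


Beat values:
  eighth = 0.5 beats
  whole = 4 beats
  quarter = 1 beat
  half = 2 beats
  whole = 4 beats
  dotted quarter = 1.5 beats
  half = 2 beats
Sum = 0.5 + 4 + 1 + 2 + 4 + 1.5 + 2
= 15 beats


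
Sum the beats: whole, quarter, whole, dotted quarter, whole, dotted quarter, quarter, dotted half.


Reasoning:
Beat values:
  whole = 4 beats
  quarter = 1 beat
  whole = 4 beats
  dotted quarter = 1.5 beats
  whole = 4 beats
  dotted quarter = 1.5 beats
  quarter = 1 beat
  dotted half = 3 beats
Sum = 4 + 1 + 4 + 1.5 + 4 + 1.5 + 1 + 3
= 20 beats


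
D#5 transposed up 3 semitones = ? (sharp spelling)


Step by step:
D#5: chromatic position 3 in octave 5 → absolute = 5×12 + 3 = 63
Transpose up 3: 63 + 3 = 66
66 = 5×12 + 6 → F# in octave 5
Result = F#5


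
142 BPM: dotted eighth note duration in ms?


One quarter-note beat = 60000 / BPM = 60000 / 142 ms
Dotted eighth note = 3/4 × quarter note
Duration = 3/4 × 60000 / 142 = 45000 / 142
= 316.9 ms


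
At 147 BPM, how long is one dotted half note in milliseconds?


Reasoning:
One quarter-note beat = 60000 / BPM = 60000 / 147 ms
Dotted half note = 3 × quarter note
Duration = 3 × 60000 / 147 = 180000 / 147
= 1224.5 ms


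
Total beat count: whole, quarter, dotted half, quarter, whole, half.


Reasoning:
Beat values:
  whole = 4 beats
  quarter = 1 beat
  dotted half = 3 beats
  quarter = 1 beat
  whole = 4 beats
  half = 2 beats
Sum = 4 + 1 + 3 + 1 + 4 + 2
= 15 beats


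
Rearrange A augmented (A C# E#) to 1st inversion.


Root position: A C# E#
1st inversion: move root up an octave
Bass note: C#
Notes (bottom to top) = C# E# A


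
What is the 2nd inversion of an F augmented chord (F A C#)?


Root position: F A C#
2nd inversion: move root and 3rd up an octave
Bass note: C#
Notes (bottom to top) = C# F A


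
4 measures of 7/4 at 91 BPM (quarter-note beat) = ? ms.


Solution.
Quarter-note beat duration = 60000 / 91 ms
Beats per measure (7/4) = 7
One measure = 7 × 60000 / 91 = 420000 / 91 ms
4 measures = 4 × 420000 / 91 = 1680000 / 91
= 18461.5 ms


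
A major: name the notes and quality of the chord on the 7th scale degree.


Working:
A major scale: A B C# D E F# G#
Diatonic triad on degree 7 stacks scale notes 7, 2, 4: G# B D
G#→B = 3 semitones; G#→D = 6 semitones → diminished triad
= G# B D (diminished)


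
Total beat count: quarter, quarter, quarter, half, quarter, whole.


Solution.
Beat values:
  quarter = 1 beat
  quarter = 1 beat
  quarter = 1 beat
  half = 2 beats
  quarter = 1 beat
  whole = 4 beats
Sum = 1 + 1 + 1 + 2 + 1 + 4
= 10 beats


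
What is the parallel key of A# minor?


Let's work it out.
Parallel keys share the same tonic but differ in mode
A# minor → parallel is A# major
= A# major


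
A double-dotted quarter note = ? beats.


Step by step:
Base quarter note = 1 beat
Dot 1 adds half the previous value: +1/2
Dot 2 adds half the previous value: +1/4
One double-dotted quarter = 1 + 1/2 + 1/4 = 7/4
= 7/4 beats


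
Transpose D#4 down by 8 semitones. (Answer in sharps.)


D#4: chromatic position 3 in octave 4 → absolute = 4×12 + 3 = 51
Transpose down 8: 51 - 8 = 43
43 = 3×12 + 7 → G in octave 3
Result = G3


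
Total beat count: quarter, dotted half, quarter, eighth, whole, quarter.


Beat values:
  quarter = 1 beat
  dotted half = 3 beats
  quarter = 1 beat
  eighth = 0.5 beats
  whole = 4 beats
  quarter = 1 beat
Sum = 1 + 3 + 1 + 0.5 + 4 + 1
= 10.5 beats


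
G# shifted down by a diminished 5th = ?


diminished 5th: 5 letter names, 6 semitones
Letter: G - 4 → C
Pitch: G# - 6 semitones, spelled as a C → C##
= C##


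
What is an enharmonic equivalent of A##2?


Enharmonic notes sound the same pitch but are spelled with different letter names
A## and B name the same pitch class
= B2


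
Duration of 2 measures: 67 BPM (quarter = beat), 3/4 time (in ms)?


Working:
Quarter-note beat duration = 60000 / 67 ms
Beats per measure (3/4) = 3
One measure = 3 × 60000 / 67 = 180000 / 67 ms
2 measures = 2 × 180000 / 67 = 360000 / 67
= 5373.1 ms


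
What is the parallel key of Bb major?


Reasoning:
Parallel keys share the same tonic but differ in mode
Bb major → parallel is Bb minor
= Bb minor


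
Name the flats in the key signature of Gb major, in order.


Step by step:
Flat major keys: C(0), F(1), Bb(2), Eb(3), Ab(4), Db(5), Gb(6), Cb(7)
Gb major has 6 flats
Order of flats: Bb Eb Ab Db Gb Cb Fb → first 6: Bb, Eb, Ab, Db, Gb, Cb
= Bb, Eb, Ab, Db, Gb, Cb


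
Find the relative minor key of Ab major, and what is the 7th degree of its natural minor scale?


Solution.
The relative minor shares the major's key signature and starts on its 6th degree
6th degree = a major 6th above the tonic; a major 6th above Ab is F
→ relative minor of Ab major is F minor
F natural minor scale: F G Ab Bb C Db Eb
= F minor; 7th degree = Eb


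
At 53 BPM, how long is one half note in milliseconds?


Let's work it out.
One quarter-note beat = 60000 / BPM = 60000 / 53 ms
Half note = 2 × quarter note
Duration = 2 × 60000 / 53 = 120000 / 53
= 2264.2 ms


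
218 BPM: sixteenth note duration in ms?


Reasoning:
One quarter-note beat = 60000 / BPM = 60000 / 218 ms
Sixteenth note = 1/4 × quarter note
Duration = 1/4 × 60000 / 218 = 15000 / 218
= 68.8 ms


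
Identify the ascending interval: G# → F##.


Letter names: G → F spans 7 letter names → a 7th
Semitones: G# → F## = 11 half-steps
A 7th of 11 semitones is a major 7th
= major 7th


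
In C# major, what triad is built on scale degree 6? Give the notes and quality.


Solution.
C# major scale: C# D# E# F# G# A# B#
Diatonic triad on degree 6 stacks scale notes 6, 1, 3: A# C# E#
A#→C# = 3 semitones; A#→E# = 7 semitones → minor triad
= A# C# E# (minor)


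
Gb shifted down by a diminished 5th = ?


Solution.
diminished 5th: 5 letter names, 6 semitones
Letter: G - 4 → C
Pitch: Gb - 6 semitones, spelled as a C → C
= C


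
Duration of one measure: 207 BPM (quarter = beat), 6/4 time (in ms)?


Step by step:
Quarter-note beat duration = 60000 / 207 ms
Beats per measure (6/4) = 6
One measure = 6 × 60000 / 207 = 360000 / 207 ms
= 1739.1 ms


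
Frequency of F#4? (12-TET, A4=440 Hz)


Solution.
f = 440 × 2^(n/12) where n = semitones from A4
F#4: -3 semitones from A4
f = 440 × 2^(-3/12)
f = 369.99 Hz


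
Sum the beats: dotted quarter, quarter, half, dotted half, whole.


Beat values:
  dotted quarter = 1.5 beats
  quarter = 1 beat
  half = 2 beats
  dotted half = 3 beats
  whole = 4 beats
Sum = 1.5 + 1 + 2 + 3 + 4
= 11.5 beats


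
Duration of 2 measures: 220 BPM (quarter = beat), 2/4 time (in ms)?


Quarter-note beat duration = 60000 / 220 ms
Beats per measure (2/4) = 2
One measure = 2 × 60000 / 220 = 120000 / 220 ms
2 measures = 2 × 120000 / 220 = 240000 / 220
= 1090.9 ms


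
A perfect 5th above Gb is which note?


A 5th spans 5 letter names, so from G we land on D
A perfect 5th = 7 semitones above Gb
Spell D at that pitch: Db
= Db


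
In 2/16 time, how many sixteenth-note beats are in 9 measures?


Time signature 2/16: the bottom number 16 means the sixteenth note gets one count
The top number 2 means 2 sixteenth-note beats per measure
Total = 2 × 9 measures
= 18 sixteenth-note beats


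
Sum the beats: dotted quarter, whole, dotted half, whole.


Solution.
Beat values:
  dotted quarter = 1.5 beats
  whole = 4 beats
  dotted half = 3 beats
  whole = 4 beats
Sum = 1.5 + 4 + 3 + 4
= 12.5 beats


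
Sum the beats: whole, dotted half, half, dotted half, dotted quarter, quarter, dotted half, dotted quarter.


Solution.
Beat values:
  whole = 4 beats
  dotted half = 3 beats
  half = 2 beats
  dotted half = 3 beats
  dotted quarter = 1.5 beats
  quarter = 1 beat
  dotted half = 3 beats
  dotted quarter = 1.5 beats
Sum = 4 + 3 + 2 + 3 + 1.5 + 1 + 3 + 1.5
= 19 beats


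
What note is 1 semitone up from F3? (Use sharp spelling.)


Step by step:
F3: chromatic position 5 in octave 3 → absolute = 3×12 + 5 = 41
Transpose up 1: 41 + 1 = 42
42 = 3×12 + 6 → F# in octave 3
Result = F#3


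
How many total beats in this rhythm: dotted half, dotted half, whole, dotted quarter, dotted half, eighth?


Reasoning:
Beat values:
  dotted half = 3 beats
  dotted half = 3 beats
  whole = 4 beats
  dotted quarter = 1.5 beats
  dotted half = 3 beats
  eighth = 0.5 beats
Sum = 3 + 3 + 4 + 1.5 + 3 + 0.5
= 15 beats


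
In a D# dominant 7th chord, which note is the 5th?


Solution.
Dominant 7th chord = root + major 3rd + perfect 5th + minor 7th
Seventh chords stack in thirds, so the letter names are D-F-A-C
Root: D#
Major 3rd above D#: F##
Perfect 5th above D#: A#
Minor 7th above D#: C#
The 5th = A#


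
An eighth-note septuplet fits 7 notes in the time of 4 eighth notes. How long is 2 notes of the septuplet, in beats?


Working:
Septuplet: 7 notes occupy the space of 4 eighth notes
Space = 4 × 1/2 = 2 beats
Each septuplet note = 2 / 7 = 2/7 beats
2 notes = 2 × 2/7 = 4/7
= 4/7 beats


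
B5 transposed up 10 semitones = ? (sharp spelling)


B5: chromatic position 11 in octave 5 → absolute = 5×12 + 11 = 71
Transpose up 10: 71 + 10 = 81
81 = 6×12 + 9 → A in octave 6
Result = A6


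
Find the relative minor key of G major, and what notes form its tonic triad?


Let's work it out.
The relative minor shares the major's key signature and starts on its 6th degree
6th degree = a major 6th above the tonic; a major 6th above G is E
→ relative minor of G major is E minor
Tonic triad of E minor = root + minor 3rd + perfect 5th = E G B
= E minor; triad = E G B


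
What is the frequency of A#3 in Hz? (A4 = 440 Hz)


Working:
f = 440 × 2^(n/12) where n = semitones from A4
A#3: -11 semitones from A4
f = 440 × 2^(-11/12)
f = 233.08 Hz


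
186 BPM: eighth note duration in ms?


Solution.
One quarter-note beat = 60000 / BPM = 60000 / 186 ms
Eighth note = 1/2 × quarter note
Duration = 1/2 × 60000 / 186 = 30000 / 186
= 161.3 ms


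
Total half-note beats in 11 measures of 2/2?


Working:
Time signature 2/2: the bottom number 2 means the half note gets one count
The top number 2 means 2 half-note beats per measure
Total = 2 × 11 measures
= 22 half-note beats


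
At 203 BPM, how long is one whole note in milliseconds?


Let's work it out.
One quarter-note beat = 60000 / BPM = 60000 / 203 ms
Whole note = 4 × quarter note
Duration = 4 × 60000 / 203 = 240000 / 203
= 1182.3 ms


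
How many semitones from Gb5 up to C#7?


Working:
Absolute semitone position = octave×12 + chromatic position
Gb5: 5×12 + 6 = 66
C#7: 7×12 + 1 = 85
Difference = 85 - 66 = 19
= 19 semitones


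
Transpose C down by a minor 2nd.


Working:
minor 2nd: 2 letter names, 1 semitones
Letter: C - 1 → B
Pitch: C - 1 semitones, spelled as a B → B
= B


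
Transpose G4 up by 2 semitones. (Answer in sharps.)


Working:
G4: chromatic position 7 in octave 4 → absolute = 4×12 + 7 = 55
Transpose up 2: 55 + 2 = 57
57 = 4×12 + 9 → A in octave 4
Result = A4


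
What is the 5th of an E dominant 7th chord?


Reasoning:
Dominant 7th chord = root + major 3rd + perfect 5th + minor 7th
Seventh chords stack in thirds, so the letter names are E-G-B-D
Root: E
Major 3rd above E: G#
Perfect 5th above E: B
Minor 7th above E: D
The 5th = B


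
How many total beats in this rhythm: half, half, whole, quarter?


Let's work it out.
Beat values:
  half = 2 beats
  half = 2 beats
  whole = 4 beats
  quarter = 1 beat
Sum = 2 + 2 + 4 + 1
= 9 beats


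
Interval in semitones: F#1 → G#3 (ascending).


Reasoning:
Absolute semitone position = octave×12 + chromatic position
F#1: 1×12 + 6 = 18
G#3: 3×12 + 8 = 44
Difference = 44 - 18 = 26
= 26 semitones


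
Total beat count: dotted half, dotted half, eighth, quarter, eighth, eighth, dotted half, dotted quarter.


Let's work it out.
Beat values:
  dotted half = 3 beats
  dotted half = 3 beats
  eighth = 0.5 beats
  quarter = 1 beat
  eighth = 0.5 beats
  eighth = 0.5 beats
  dotted half = 3 beats
  dotted quarter = 1.5 beats
Sum = 3 + 3 + 0.5 + 1 + 0.5 + 0.5 + 3 + 1.5
= 13 beats


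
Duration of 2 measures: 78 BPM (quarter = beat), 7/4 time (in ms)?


Reasoning:
Quarter-note beat duration = 60000 / 78 ms
Beats per measure (7/4) = 7
One measure = 7 × 60000 / 78 = 420000 / 78 ms
2 measures = 2 × 420000 / 78 = 840000 / 78
= 10769.2 ms


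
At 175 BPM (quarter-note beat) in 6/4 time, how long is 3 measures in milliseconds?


Working:
Quarter-note beat duration = 60000 / 175 ms
Beats per measure (6/4) = 6
One measure = 6 × 60000 / 175 = 360000 / 175 ms
3 measures = 3 × 360000 / 175 = 1080000 / 175
= 6171.4 ms


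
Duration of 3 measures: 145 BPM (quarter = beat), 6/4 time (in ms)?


Reasoning:
Quarter-note beat duration = 60000 / 145 ms
Beats per measure (6/4) = 6
One measure = 6 × 60000 / 145 = 360000 / 145 ms
3 measures = 3 × 360000 / 145 = 1080000 / 145
= 7448.3 ms


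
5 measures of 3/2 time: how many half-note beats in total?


Time signature 3/2: the bottom number 2 means the half note gets one count
The top number 3 means 3 half-note beats per measure
Total = 3 × 5 measures
= 15 half-note beats


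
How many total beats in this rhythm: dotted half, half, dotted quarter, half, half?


Solution.
Beat values:
  dotted half = 3 beats
  half = 2 beats
  dotted quarter = 1.5 beats
  half = 2 beats
  half = 2 beats
Sum = 3 + 2 + 1.5 + 2 + 2
= 10.5 beats


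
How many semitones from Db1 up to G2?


Absolute semitone position = octave×12 + chromatic position
Db1: 1×12 + 1 = 13
G2: 2×12 + 7 = 31
Difference = 31 - 13 = 18
= 18 semitones


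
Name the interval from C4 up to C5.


Solution.
Letter names: C → C spans 8 letter names → an octave
Semitones: C4 → C5 = 12 half-steps
An octave of 12 semitones is a perfect octave
= perfect octave


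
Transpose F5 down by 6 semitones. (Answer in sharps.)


Reasoning:
F5: chromatic position 5 in octave 5 → absolute = 5×12 + 5 = 65
Transpose down 6: 65 - 6 = 59
59 = 4×12 + 11 → B in octave 4
Result = B4


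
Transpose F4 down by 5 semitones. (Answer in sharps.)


F4: chromatic position 5 in octave 4 → absolute = 4×12 + 5 = 53
Transpose down 5: 53 - 5 = 48
48 = 4×12 + 0 → C in octave 4
Result = C4


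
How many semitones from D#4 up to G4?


Absolute semitone position = octave×12 + chromatic position
D#4: 4×12 + 3 = 51
G4: 4×12 + 7 = 55
Difference = 55 - 51 = 4
= 4 semitones


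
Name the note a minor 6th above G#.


Solution.
A 6th spans 6 letter names, so from G we land on E
A minor 6th = 8 semitones above G#
Spell E at that pitch: E
= E


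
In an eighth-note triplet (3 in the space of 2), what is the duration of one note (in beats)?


Let's work it out.
Triplet: 3 notes occupy the space of 2 eighth notes
Space = 2 × 1/2 = 1 beat
Each triplet note = 1 / 3 = 1/3 beats
= 1/3 beats


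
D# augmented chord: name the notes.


Let's work it out.
Augmented triad = root + major 3rd (4 semitones) + augmented 5th (8 semitones)
A triad on D# stacks thirds, so the chord tones use letter names D-F-A
Root: D#
Major 3rd above D#: F##
Augmented 5th above D#: A##
Chord = D# F## A##


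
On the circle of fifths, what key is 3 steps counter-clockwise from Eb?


Reasoning:
Each counter-clockwise step moves down a perfect 5th (= up a perfect 4th)
From Eb: Eb → Ab → Db → F#/Gb
= F#/Gb


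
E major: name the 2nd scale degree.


Major scale pattern: W-W-H-W-W-W-H (2-2-1-2-2-2-1 semitones)
Starting from E:
  E + 2 semitones → F#
  F# + 2 semitones → G#
  G# + 1 semitone → A
  A + 2 semitones → B
  B + 2 semitones → C#
  C# + 2 semitones → D#
  D# + 1 semitone → E
Scale: E F# G# A B C# D#
Degree 2 = F#


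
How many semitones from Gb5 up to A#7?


Working:
Absolute semitone position = octave×12 + chromatic position
Gb5: 5×12 + 6 = 66
A#7: 7×12 + 10 = 94
Difference = 94 - 66 = 28
= 28 semitones


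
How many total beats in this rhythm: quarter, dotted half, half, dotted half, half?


Beat values:
  quarter = 1 beat
  dotted half = 3 beats
  half = 2 beats
  dotted half = 3 beats
  half = 2 beats
Sum = 1 + 3 + 2 + 3 + 2
= 11 beats


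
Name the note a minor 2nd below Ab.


Reasoning:
A 2nd spans 2 letter names, so from A we land on G
A minor 2nd = 1 semitone below Ab
Spell G at that pitch: G
= G


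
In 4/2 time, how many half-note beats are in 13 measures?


Time signature 4/2: the bottom number 2 means the half note gets one count
The top number 4 means 4 half-note beats per measure
Total = 4 × 13 measures
= 52 half-note beats


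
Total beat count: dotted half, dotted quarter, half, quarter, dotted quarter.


Reasoning:
Beat values:
  dotted half = 3 beats
  dotted quarter = 1.5 beats
  half = 2 beats
  quarter = 1 beat
  dotted quarter = 1.5 beats
Sum = 3 + 1.5 + 2 + 1 + 1.5
= 9 beats


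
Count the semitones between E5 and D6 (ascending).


Step by step:
Absolute semitone position = octave×12 + chromatic position
E5: 5×12 + 4 = 64
D6: 6×12 + 2 = 74
Difference = 74 - 64 = 10
= 10 semitones


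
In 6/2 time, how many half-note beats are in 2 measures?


Solution.
Time signature 6/2: the bottom number 2 means the half note gets one count
The top number 6 means 6 half-note beats per measure
Total = 6 × 2 measures
= 12 half-note beats


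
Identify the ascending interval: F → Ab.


Letter names: F → A spans 3 letter names → a 3rd
Semitones: F → Ab = 3 half-steps
A 3rd of 3 semitones is a minor 3rd
= minor 3rd


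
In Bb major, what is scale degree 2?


Major scale pattern: W-W-H-W-W-W-H (2-2-1-2-2-2-1 semitones)
Starting from Bb:
  Bb + 2 semitones → C
  C + 2 semitones → D
  D + 1 semitone → Eb
  Eb + 2 semitones → F
  F + 2 semitones → G
  G + 2 semitones → A
  A + 1 semitone → Bb
Scale: Bb C D Eb F G A
Degree 2 = C


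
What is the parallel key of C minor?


Working:
Parallel keys share the same tonic but differ in mode
C minor → parallel is C major
= C major


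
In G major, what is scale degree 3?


Reasoning:
Major scale pattern: W-W-H-W-W-W-H (2-2-1-2-2-2-1 semitones)
Starting from G:
  G + 2 semitones → A
  A + 2 semitones → B
  B + 1 semitone → C
  C + 2 semitones → D
  D + 2 semitones → E
  E + 2 semitones → F#
  F# + 1 semitone → G
Scale: G A B C D E F#
Degree 3 = B


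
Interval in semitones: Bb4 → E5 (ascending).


Let's work it out.
Absolute semitone position = octave×12 + chromatic position
Bb4: 4×12 + 10 = 58
E5: 5×12 + 4 = 64
Difference = 64 - 58 = 6
= 6 semitones


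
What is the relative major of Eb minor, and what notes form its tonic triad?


Step by step:
The relative major shares the key signature and is a minor 3rd above the minor tonic
A minor 3rd above Eb is Gb
→ relative major of Eb minor is Gb major
Tonic triad of Gb major = root + major 3rd + perfect 5th = Gb Bb Db
= Gb major; triad = Gb Bb Db


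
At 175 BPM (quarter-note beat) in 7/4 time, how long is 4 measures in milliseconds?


Quarter-note beat duration = 60000 / 175 ms
Beats per measure (7/4) = 7
One measure = 7 × 60000 / 175 = 420000 / 175 ms
4 measures = 4 × 420000 / 175 = 1680000 / 175
= 9600.0 ms


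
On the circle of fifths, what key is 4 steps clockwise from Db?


Solution.
Each clockwise step on the circle of fifths moves up a perfect 5th
From Db: Db → Ab → Eb → Bb → F
= F


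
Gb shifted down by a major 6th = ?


major 6th: 6 letter names, 9 semitones
Letter: G - 5 → B
Pitch: Gb - 9 semitones, spelled as a B → Bbb
= Bbb


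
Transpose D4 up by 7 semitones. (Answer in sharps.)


Solution.
D4: chromatic position 2 in octave 4 → absolute = 4×12 + 2 = 50
Transpose up 7: 50 + 7 = 57
57 = 4×12 + 9 → A in octave 4
Result = A4


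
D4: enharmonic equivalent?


Reasoning:
Enharmonic notes sound the same pitch but are spelled with different letter names
D and Ebb name the same pitch class
= Ebb4


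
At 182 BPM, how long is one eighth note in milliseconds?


One quarter-note beat = 60000 / BPM = 60000 / 182 ms
Eighth note = 1/2 × quarter note
Duration = 1/2 × 60000 / 182 = 30000 / 182
= 164.8 ms


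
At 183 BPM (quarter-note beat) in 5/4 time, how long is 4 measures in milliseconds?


Quarter-note beat duration = 60000 / 183 ms
Beats per measure (5/4) = 5
One measure = 5 × 60000 / 183 = 300000 / 183 ms
4 measures = 4 × 300000 / 183 = 1200000 / 183
= 6557.4 ms


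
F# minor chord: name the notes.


Minor triad = root + minor 3rd (3 semitones) + perfect 5th (7 semitones)
A triad on F# stacks thirds, so the chord tones use letter names F-A-C
Root: F#
Minor 3rd above F#: A
Perfect 5th above F#: C#
Chord = F# A C#


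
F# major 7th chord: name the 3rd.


Working:
Major 7th chord = root + major 3rd + perfect 5th + major 7th
Seventh chords stack in thirds, so the letter names are F-A-C-E
Root: F#
Major 3rd above F#: A#
Perfect 5th above F#: C#
Major 7th above F#: E#
The 3rd = A#


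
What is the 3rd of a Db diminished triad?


Diminished triad = root + minor 3rd (3 semitones) + diminished 5th (6 semitones)
A triad on Db stacks thirds, so the chord tones use letter names D-F-A
Root: Db
Minor 3rd above Db: Fb
Diminished 5th above Db: Abb
The 3rd = Fb


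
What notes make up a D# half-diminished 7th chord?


Half-diminished 7th chord = root + minor 3rd + diminished 5th + minor 7th
Seventh chords stack in thirds, so the letter names are D-F-A-C
Root: D#
Minor 3rd above D#: F#
Diminished 5th above D#: A
Minor 7th above D#: C#
Chord = D# F# A C#


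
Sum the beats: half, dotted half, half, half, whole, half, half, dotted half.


Reasoning:
Beat values:
  half = 2 beats
  dotted half = 3 beats
  half = 2 beats
  half = 2 beats
  whole = 4 beats
  half = 2 beats
  half = 2 beats
  dotted half = 3 beats
Sum = 2 + 3 + 2 + 2 + 4 + 2 + 2 + 3
= 20 beats


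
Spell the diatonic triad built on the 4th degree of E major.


Solution.
E major scale: E F# G# A B C# D#
Diatonic triad on degree 4 stacks scale notes 4, 6, 1: A C# E
A→C# = 4 semitones; A→E = 7 semitones → major triad
= A C# E (major)


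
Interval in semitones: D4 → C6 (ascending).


Working:
Absolute semitone position = octave×12 + chromatic position
D4: 4×12 + 2 = 50
C6: 6×12 + 0 = 72
Difference = 72 - 50 = 22
= 22 semitones


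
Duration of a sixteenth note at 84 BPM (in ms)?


Step by step:
One quarter-note beat = 60000 / BPM = 60000 / 84 ms
Sixteenth note = 1/4 × quarter note
Duration = 1/4 × 60000 / 84 = 15000 / 84
= 178.6 ms


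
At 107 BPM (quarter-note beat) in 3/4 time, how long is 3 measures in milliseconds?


Quarter-note beat duration = 60000 / 107 ms
Beats per measure (3/4) = 3
One measure = 3 × 60000 / 107 = 180000 / 107 ms
3 measures = 3 × 180000 / 107 = 540000 / 107
= 5046.7 ms


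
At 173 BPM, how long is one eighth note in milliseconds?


Step by step:
One quarter-note beat = 60000 / BPM = 60000 / 173 ms
Eighth note = 1/2 × quarter note
Duration = 1/2 × 60000 / 173 = 30000 / 173
= 173.4 ms


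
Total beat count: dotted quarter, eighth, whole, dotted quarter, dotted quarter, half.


Reasoning:
Beat values:
  dotted quarter = 1.5 beats
  eighth = 0.5 beats
  whole = 4 beats
  dotted quarter = 1.5 beats
  dotted quarter = 1.5 beats
  half = 2 beats
Sum = 1.5 + 0.5 + 4 + 1.5 + 1.5 + 2
= 11 beats


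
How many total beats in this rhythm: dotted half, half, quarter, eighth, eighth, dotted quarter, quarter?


Working:
Beat values:
  dotted half = 3 beats
  half = 2 beats
  quarter = 1 beat
  eighth = 0.5 beats
  eighth = 0.5 beats
  dotted quarter = 1.5 beats
  quarter = 1 beat
Sum = 3 + 2 + 1 + 0.5 + 0.5 + 1.5 + 1
= 9.5 beats


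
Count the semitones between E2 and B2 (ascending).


Solution.
Absolute semitone position = octave×12 + chromatic position
E2: 2×12 + 4 = 28
B2: 2×12 + 11 = 35
Difference = 35 - 28 = 7
= 7 semitones


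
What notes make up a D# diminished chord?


Let's work it out.
Diminished triad = root + minor 3rd (3 semitones) + diminished 5th (6 semitones)
A triad on D# stacks thirds, so the chord tones use letter names D-F-A
Root: D#
Minor 3rd above D#: F#
Diminished 5th above D#: A
Chord = D# F# A


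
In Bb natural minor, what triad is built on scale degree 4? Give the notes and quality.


Solution.
Bb natural minor scale: Bb C Db Eb F Gb Ab
Diatonic triad on degree 4 stacks scale notes 4, 6, 1: Eb Gb Bb
Eb→Gb = 3 semitones; Eb→Bb = 7 semitones → minor triad
= Eb Gb Bb (minor)


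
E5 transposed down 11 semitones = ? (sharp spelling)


Solution.
E5: chromatic position 4 in octave 5 → absolute = 5×12 + 4 = 64
Transpose down 11: 64 - 11 = 53
53 = 4×12 + 5 → F in octave 4
Result = F4
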